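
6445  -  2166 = 4279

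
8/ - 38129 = -1 + 38121/38129 = -0.00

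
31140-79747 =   -  48607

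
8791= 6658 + 2133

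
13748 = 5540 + 8208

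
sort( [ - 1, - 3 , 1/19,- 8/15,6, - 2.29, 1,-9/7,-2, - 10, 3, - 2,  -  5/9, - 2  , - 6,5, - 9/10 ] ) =[ -10, - 6, -3 , - 2.29,-2, - 2, - 2,  -  9/7,-1, - 9/10, - 5/9,  -  8/15, 1/19, 1, 3, 5, 6]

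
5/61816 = 5/61816 = 0.00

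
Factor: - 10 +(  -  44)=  - 2^1 * 3^3 = - 54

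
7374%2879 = 1616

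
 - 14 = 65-79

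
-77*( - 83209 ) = 6407093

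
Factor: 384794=2^1*421^1 * 457^1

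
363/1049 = 363/1049 = 0.35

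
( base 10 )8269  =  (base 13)39C1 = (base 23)FEC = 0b10000001001101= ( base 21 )ifg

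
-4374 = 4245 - 8619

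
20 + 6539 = 6559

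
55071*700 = 38549700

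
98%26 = 20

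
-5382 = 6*( - 897)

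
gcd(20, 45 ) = 5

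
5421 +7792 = 13213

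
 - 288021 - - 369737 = 81716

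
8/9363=8/9363 = 0.00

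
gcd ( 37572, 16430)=62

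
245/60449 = 245/60449 = 0.00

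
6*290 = 1740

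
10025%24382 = 10025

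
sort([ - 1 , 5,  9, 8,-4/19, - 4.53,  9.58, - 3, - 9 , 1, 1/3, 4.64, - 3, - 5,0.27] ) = [ - 9,  -  5 , - 4.53, - 3, - 3, - 1, - 4/19, 0.27,1/3,1,4.64 , 5,  8,  9,9.58]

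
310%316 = 310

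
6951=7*993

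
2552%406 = 116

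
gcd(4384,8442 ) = 2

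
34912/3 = 11637 + 1/3  =  11637.33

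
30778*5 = 153890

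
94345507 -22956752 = 71388755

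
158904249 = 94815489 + 64088760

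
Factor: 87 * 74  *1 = 6438  =  2^1*3^1*29^1 * 37^1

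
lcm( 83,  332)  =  332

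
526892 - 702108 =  -175216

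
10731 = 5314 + 5417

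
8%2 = 0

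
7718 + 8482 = 16200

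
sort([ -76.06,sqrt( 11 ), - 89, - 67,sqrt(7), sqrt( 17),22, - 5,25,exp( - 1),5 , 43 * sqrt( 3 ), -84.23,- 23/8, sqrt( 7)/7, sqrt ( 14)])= [  -  89, - 84.23, - 76.06, - 67,  -  5, - 23/8,exp( - 1),sqrt( 7)/7,sqrt(7),  sqrt( 11 ),sqrt (14), sqrt( 17), 5,22, 25,43*sqrt( 3)]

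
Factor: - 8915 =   -  5^1*1783^1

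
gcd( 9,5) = 1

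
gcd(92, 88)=4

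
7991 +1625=9616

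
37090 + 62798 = 99888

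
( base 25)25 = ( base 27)21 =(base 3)2001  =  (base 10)55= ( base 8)67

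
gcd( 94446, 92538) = 954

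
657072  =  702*936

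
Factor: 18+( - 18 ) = 0=0^1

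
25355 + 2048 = 27403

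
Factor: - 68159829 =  - 3^1*137^1 * 383^1 * 433^1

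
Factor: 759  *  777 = 3^2*7^1*11^1*23^1 * 37^1 =589743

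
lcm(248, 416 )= 12896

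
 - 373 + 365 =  - 8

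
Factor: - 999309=- 3^1*333103^1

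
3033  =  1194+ 1839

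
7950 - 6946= 1004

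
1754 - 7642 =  - 5888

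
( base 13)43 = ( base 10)55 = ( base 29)1Q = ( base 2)110111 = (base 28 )1r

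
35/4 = 35/4 =8.75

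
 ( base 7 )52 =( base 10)37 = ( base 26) 1b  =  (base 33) 14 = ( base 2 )100101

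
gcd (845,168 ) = 1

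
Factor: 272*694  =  188768=2^5*17^1*347^1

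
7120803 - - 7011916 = 14132719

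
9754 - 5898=3856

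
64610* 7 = 452270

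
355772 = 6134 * 58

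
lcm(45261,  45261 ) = 45261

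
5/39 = 5/39 = 0.13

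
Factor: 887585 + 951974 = 1839559^1 = 1839559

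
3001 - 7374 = -4373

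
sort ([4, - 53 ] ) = [ - 53, 4] 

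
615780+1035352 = 1651132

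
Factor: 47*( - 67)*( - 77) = 242473= 7^1*11^1*47^1 * 67^1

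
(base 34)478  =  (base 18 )f0a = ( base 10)4870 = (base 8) 11406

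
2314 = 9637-7323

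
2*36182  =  72364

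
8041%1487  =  606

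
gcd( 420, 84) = 84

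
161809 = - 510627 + 672436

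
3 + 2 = 5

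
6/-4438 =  - 1  +  2216/2219 = - 0.00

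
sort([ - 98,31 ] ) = [  -  98,31] 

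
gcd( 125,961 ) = 1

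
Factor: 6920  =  2^3 *5^1*173^1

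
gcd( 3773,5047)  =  49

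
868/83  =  10+38/83  =  10.46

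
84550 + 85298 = 169848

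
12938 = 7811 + 5127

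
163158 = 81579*2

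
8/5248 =1/656  =  0.00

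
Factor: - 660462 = - 2^1 * 3^1*11^1* 10007^1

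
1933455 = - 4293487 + 6226942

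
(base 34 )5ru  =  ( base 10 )6728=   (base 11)5067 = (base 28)8G8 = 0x1A48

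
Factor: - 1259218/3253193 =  - 2^1*53^( - 1)*61381^( - 1 )*629609^1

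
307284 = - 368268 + 675552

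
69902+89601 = 159503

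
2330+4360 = 6690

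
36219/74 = 489 + 33/74 = 489.45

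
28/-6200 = - 1 + 1543/1550 = -  0.00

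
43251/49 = 882+33/49 = 882.67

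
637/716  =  637/716 = 0.89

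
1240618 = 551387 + 689231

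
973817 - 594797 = 379020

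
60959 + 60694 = 121653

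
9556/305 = 31  +  101/305=31.33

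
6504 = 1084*6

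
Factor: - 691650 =-2^1*3^2*5^2*29^1*53^1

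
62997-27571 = 35426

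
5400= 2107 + 3293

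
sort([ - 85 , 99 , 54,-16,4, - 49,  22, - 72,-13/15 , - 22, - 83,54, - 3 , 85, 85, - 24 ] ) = [ - 85, - 83, - 72, - 49, -24, - 22,  -  16, - 3,-13/15,4 , 22, 54, 54 , 85, 85 , 99 ]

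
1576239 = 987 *1597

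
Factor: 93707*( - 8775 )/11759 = - 3^3*5^2*11^ (  -  1)* 13^1* 83^1*1069^ ( - 1)*1129^1   =  - 822278925/11759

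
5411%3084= 2327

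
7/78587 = 7/78587 = 0.00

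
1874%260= 54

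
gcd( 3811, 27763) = 1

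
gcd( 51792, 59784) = 24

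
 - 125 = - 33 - 92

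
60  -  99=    - 39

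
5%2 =1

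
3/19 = 3/19 = 0.16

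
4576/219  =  4576/219 = 20.89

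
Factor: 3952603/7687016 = 2^( - 3)*43^1 * 79^( - 1 )*12163^(  -  1) *91921^1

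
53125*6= 318750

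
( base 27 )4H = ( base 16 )7d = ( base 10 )125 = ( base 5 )1000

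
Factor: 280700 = 2^2*5^2*7^1*401^1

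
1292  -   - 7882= 9174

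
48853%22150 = 4553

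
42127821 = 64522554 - 22394733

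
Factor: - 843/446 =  - 2^(  -  1) * 3^1*223^( - 1)*281^1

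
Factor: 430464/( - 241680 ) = -2^3*5^(- 1 )*53^( - 1 )*59^1= -  472/265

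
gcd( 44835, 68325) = 15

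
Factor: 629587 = 7^1*53^1*1697^1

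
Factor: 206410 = 2^1*5^1*20641^1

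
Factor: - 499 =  - 499^1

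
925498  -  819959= 105539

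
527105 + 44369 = 571474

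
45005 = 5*9001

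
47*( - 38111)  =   - 1791217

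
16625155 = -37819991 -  - 54445146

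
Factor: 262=2^1 * 131^1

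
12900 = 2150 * 6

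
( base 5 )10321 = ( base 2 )1011000111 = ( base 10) 711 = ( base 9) 870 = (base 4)23013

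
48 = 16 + 32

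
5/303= 5/303 =0.02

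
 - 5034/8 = - 630+3/4= -629.25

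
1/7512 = 1/7512 = 0.00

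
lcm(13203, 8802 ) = 26406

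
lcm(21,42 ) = 42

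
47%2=1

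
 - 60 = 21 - 81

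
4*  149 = 596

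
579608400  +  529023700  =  1108632100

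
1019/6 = 1019/6 = 169.83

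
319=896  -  577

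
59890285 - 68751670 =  - 8861385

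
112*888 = 99456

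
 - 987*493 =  - 486591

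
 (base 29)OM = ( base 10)718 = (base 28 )PI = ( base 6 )3154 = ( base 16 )2ce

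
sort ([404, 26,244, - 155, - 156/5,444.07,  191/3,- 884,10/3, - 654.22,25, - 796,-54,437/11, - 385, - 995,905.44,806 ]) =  [ - 995, - 884,-796, - 654.22, - 385, - 155, - 54, - 156/5, 10/3,25,26,437/11,191/3,244,  404, 444.07,806,905.44] 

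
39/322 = 39/322 = 0.12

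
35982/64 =17991/32 = 562.22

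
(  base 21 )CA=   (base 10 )262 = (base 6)1114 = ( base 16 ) 106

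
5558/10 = 555 + 4/5 = 555.80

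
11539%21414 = 11539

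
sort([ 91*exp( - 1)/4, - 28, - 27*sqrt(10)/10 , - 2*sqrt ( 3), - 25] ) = [ - 28, - 25, - 27*sqrt (10)/10 , -2*sqrt( 3),91*exp( - 1 ) /4]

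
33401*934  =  31196534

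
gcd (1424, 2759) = 89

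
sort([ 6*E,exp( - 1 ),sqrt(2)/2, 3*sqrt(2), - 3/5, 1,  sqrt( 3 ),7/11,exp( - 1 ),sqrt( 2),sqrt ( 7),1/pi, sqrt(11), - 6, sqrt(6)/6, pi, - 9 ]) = [ -9,  -  6, -3/5, 1/pi,exp ( - 1 ), exp( - 1 ),sqrt(6)/6, 7/11, sqrt(2 )/2,1, sqrt (2),sqrt(3 ),  sqrt(7 ),pi,sqrt ( 11 ),3*sqrt(2 ),6*E]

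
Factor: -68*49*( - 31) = 103292 =2^2*7^2*17^1 *31^1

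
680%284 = 112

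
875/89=9 + 74/89 = 9.83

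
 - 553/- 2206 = 553/2206 = 0.25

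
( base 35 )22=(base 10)72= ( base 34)24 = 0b1001000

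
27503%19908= 7595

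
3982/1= 3982 = 3982.00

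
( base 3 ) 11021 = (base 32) 3J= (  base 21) 5a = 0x73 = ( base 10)115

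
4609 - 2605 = 2004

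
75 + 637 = 712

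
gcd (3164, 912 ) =4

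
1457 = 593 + 864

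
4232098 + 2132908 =6365006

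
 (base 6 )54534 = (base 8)16572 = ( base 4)1311322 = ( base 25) C1L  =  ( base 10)7546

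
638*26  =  16588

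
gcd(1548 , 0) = 1548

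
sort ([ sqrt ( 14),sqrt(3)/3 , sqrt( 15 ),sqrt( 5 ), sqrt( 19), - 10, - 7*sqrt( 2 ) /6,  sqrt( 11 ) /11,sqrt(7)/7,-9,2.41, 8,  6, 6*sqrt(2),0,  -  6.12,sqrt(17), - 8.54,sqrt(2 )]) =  [ - 10, - 9, - 8.54, - 6.12,-7*sqrt( 2) /6 , 0,  sqrt( 11) /11,sqrt(7 ) /7,sqrt(3)/3,sqrt ( 2 ),sqrt( 5),2.41,sqrt(14), sqrt( 15),sqrt( 17), sqrt(19),6,8, 6*sqrt(2) ]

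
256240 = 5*51248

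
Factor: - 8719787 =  - 59^1*147793^1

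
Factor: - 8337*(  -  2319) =3^2*7^1 * 397^1*773^1 = 19333503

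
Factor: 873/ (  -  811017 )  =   - 929^( - 1) = - 1/929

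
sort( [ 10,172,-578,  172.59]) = [ -578, 10, 172,172.59]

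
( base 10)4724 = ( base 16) 1274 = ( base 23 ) 8L9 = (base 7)16526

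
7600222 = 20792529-13192307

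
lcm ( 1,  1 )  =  1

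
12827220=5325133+7502087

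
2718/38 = 1359/19 = 71.53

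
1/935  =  1/935 =0.00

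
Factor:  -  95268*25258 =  - 2^3 * 3^1*17^1*73^1*173^1*467^1= - 2406279144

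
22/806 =11/403 = 0.03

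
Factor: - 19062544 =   -  2^4*1191409^1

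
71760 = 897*80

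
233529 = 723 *323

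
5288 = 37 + 5251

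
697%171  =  13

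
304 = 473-169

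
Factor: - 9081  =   - 3^2*1009^1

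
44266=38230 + 6036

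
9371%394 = 309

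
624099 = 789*791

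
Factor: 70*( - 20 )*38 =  - 2^4*5^2*7^1*19^1=- 53200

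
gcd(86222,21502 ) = 2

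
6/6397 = 6/6397 = 0.00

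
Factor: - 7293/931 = - 3^1*7^( - 2)*11^1*13^1*17^1*19^( - 1 )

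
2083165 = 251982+1831183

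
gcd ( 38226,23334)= 6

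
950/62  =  15 + 10/31 = 15.32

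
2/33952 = 1/16976 = 0.00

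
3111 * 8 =24888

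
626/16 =39 + 1/8  =  39.12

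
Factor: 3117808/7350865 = 2^4 * 5^( - 1) * 194863^1*1470173^( - 1)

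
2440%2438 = 2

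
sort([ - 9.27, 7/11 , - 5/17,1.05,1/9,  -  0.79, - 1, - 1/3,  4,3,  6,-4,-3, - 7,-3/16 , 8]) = [ - 9.27,-7,-4 , - 3,  -  1, -0.79,- 1/3,-5/17,-3/16,  1/9,7/11,1.05,3, 4, 6,8 ] 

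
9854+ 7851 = 17705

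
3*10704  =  32112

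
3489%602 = 479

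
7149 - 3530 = 3619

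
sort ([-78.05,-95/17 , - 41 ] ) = [ - 78.05, - 41, - 95/17 ]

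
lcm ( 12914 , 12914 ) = 12914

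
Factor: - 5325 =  - 3^1*5^2*71^1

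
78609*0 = 0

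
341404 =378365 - 36961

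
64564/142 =32282/71=454.68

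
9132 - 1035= 8097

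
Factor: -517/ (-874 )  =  2^(- 1)*11^1*19^(  -  1)*23^( - 1)*47^1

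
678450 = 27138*25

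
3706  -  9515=- 5809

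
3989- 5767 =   -  1778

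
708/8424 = 59/702 = 0.08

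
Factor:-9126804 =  - 2^2*3^1*760567^1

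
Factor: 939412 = 2^2*23^1*10211^1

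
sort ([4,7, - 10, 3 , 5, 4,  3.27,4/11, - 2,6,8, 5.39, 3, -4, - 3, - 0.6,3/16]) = [ - 10 , - 4, - 3, - 2, - 0.6, 3/16,  4/11,3, 3 , 3.27,4, 4,5, 5.39,  6, 7, 8]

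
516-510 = 6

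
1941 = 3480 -1539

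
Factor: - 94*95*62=-2^2*5^1 *19^1 * 31^1 * 47^1  =  -553660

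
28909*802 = 23185018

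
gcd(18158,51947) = 7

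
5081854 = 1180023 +3901831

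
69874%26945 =15984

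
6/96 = 1/16 = 0.06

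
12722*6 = 76332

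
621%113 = 56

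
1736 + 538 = 2274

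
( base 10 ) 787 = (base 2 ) 1100010011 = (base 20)1j7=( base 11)656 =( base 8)1423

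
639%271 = 97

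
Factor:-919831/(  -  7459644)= 2^(-2 )*3^( -1 )*11^1*37^ (  -  1)*53^( - 1)*317^ ( - 1 )*83621^1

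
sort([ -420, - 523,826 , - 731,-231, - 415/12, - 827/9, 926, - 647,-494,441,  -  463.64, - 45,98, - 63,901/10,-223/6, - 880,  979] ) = [ - 880,-731, - 647,-523,-494, - 463.64,-420,-231, - 827/9, - 63,- 45, - 223/6, - 415/12,901/10,98, 441,826,926,979 ] 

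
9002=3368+5634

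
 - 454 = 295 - 749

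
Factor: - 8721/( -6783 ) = 3^2*7^( - 1 ) = 9/7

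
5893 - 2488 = 3405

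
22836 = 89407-66571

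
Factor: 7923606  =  2^1*3^1*53^1*24917^1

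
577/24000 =577/24000 = 0.02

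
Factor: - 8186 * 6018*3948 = - 194491697904  =  - 2^4 * 3^2*7^1*17^1*47^1*59^1 * 4093^1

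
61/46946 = 61/46946 = 0.00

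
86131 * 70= 6029170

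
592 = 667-75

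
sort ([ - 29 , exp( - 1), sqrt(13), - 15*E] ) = [ - 15*E,-29,exp ( - 1 ),sqrt (13) ]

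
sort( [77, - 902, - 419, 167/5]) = [-902, - 419, 167/5, 77]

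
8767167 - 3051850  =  5715317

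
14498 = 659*22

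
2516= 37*68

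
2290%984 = 322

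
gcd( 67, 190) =1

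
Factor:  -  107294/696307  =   - 2^1 * 11^1*181^( - 1) * 3847^ ( -1 )*4877^1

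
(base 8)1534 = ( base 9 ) 1155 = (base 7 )2336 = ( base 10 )860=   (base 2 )1101011100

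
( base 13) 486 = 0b1100010010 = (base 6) 3350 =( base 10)786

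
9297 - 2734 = 6563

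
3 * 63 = 189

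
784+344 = 1128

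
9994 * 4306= 43034164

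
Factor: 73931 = 11^2*13^1 * 47^1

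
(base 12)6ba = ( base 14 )51c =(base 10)1006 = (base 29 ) 15K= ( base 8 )1756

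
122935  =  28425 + 94510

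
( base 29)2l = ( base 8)117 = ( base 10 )79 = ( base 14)59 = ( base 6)211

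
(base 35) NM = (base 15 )3A2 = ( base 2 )1100111011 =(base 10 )827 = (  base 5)11302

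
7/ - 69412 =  - 1/9916 = - 0.00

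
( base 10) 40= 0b101000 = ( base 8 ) 50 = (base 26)1E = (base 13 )31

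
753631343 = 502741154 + 250890189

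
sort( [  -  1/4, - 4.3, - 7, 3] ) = [ - 7,  -  4.3,-1/4,3] 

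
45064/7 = 45064/7 = 6437.71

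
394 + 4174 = 4568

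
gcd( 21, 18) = 3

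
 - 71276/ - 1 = 71276+0/1 =71276.00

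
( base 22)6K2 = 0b110100010010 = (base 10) 3346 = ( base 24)5JA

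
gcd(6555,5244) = 1311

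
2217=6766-4549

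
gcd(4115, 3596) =1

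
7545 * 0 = 0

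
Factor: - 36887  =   - 36887^1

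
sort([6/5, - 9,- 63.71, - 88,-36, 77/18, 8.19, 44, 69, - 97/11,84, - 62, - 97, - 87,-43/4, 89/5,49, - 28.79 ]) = [ - 97,-88, - 87, - 63.71, - 62, - 36, - 28.79,-43/4,  -  9, - 97/11,  6/5, 77/18, 8.19, 89/5, 44,49, 69,84]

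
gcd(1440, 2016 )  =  288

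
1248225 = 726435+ 521790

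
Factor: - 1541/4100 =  - 2^( - 2 )*5^(- 2)*23^1*41^ ( - 1)*67^1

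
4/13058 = 2/6529  =  0.00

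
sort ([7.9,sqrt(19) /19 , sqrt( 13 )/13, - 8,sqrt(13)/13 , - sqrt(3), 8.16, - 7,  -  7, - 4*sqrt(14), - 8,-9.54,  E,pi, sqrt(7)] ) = [ - 4*sqrt( 14), -9.54, - 8, - 8, - 7,-7, - sqrt(3),sqrt( 19) /19,sqrt(13) /13, sqrt(13 )/13,sqrt(7),E,pi,7.9, 8.16] 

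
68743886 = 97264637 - 28520751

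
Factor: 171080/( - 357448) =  - 5^1*47^1 * 491^(-1 ) = -235/491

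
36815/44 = 36815/44 =836.70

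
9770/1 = 9770 = 9770.00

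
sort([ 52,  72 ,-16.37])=[-16.37, 52, 72 ] 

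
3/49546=3/49546 =0.00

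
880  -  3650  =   - 2770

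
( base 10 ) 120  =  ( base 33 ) 3l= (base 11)AA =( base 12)A0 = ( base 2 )1111000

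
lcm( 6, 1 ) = 6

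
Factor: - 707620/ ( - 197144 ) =2^( - 1)*5^1*19^( - 1) * 1297^(-1) * 35381^1 = 176905/49286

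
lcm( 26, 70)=910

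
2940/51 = 57 + 11/17 = 57.65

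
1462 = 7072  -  5610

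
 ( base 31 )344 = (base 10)3011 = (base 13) 14a8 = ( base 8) 5703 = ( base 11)2298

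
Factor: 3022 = 2^1*1511^1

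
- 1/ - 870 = 1/870 =0.00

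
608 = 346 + 262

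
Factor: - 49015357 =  - 1091^1 * 44927^1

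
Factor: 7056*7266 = 51268896 = 2^5  *  3^3 * 7^3*173^1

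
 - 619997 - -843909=223912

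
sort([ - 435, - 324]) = [ - 435, - 324]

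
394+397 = 791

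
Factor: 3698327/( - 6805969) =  - 269^( - 1)* 25301^( - 1 )*3698327^1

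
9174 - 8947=227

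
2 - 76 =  - 74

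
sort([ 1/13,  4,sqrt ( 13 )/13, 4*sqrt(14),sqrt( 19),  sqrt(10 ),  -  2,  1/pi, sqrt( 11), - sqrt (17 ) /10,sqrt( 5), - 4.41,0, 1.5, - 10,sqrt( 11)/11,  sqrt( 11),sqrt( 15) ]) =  [  -  10, - 4.41,-2,-sqrt( 17 )/10,0, 1/13,sqrt( 13)/13, sqrt( 11) /11,1/pi, 1.5,sqrt( 5),sqrt( 10), sqrt( 11) , sqrt( 11 ),  sqrt( 15),  4, sqrt( 19 ), 4*sqrt(14)]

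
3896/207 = 18+170/207 = 18.82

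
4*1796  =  7184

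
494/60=247/30 =8.23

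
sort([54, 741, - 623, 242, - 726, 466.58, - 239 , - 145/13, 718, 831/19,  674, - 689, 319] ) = [ - 726, - 689,-623, - 239, - 145/13,831/19, 54,242,319, 466.58,674, 718, 741]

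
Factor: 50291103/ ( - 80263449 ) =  - 3^( - 1 )* 7^(  -  1) * 37^1*317^( - 1)*4019^( - 1 ) * 453073^1 = - 16763701/26754483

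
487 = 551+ - 64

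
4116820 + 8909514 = 13026334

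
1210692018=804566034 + 406125984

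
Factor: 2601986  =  2^1  *  17^1*103^1*743^1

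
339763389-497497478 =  - 157734089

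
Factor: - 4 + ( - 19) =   -  23 = -23^1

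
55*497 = 27335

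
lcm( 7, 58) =406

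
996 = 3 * 332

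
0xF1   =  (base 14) 133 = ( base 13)157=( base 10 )241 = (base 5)1431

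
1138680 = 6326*180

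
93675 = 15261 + 78414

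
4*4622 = 18488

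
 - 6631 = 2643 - 9274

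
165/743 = 165/743 = 0.22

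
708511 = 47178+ 661333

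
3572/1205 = 2 + 1162/1205 = 2.96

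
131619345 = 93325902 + 38293443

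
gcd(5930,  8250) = 10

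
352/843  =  352/843 = 0.42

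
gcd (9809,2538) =1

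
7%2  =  1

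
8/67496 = 1/8437 = 0.00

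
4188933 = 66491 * 63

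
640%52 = 16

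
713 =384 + 329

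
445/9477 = 445/9477  =  0.05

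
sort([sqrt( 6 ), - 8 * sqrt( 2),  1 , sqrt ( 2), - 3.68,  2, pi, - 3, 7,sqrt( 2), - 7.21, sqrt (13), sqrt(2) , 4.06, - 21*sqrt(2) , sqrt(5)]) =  [ - 21* sqrt( 2 ),  -  8*sqrt( 2), - 7.21,  -  3.68,-3,  1, sqrt(2), sqrt(2 ), sqrt( 2),  2 , sqrt( 5), sqrt(6), pi, sqrt ( 13 ), 4.06, 7 ] 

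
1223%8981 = 1223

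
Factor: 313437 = 3^1*104479^1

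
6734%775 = 534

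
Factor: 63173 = 11^1*5743^1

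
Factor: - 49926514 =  - 2^1*11^1*23^1*98669^1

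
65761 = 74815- 9054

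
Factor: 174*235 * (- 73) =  - 2984970 = - 2^1*3^1*5^1*29^1*47^1 * 73^1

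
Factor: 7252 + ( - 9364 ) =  - 2112 =- 2^6*3^1* 11^1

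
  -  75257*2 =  - 150514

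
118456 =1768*67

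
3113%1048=1017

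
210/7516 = 105/3758 =0.03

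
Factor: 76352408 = 2^3* 11^1*867641^1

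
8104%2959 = 2186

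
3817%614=133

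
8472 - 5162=3310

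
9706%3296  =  3114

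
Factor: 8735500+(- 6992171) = 7^1*37^1*53^1*127^1 = 1743329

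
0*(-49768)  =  0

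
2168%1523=645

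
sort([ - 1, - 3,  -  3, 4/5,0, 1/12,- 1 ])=[-3, - 3, - 1,-1,0,1/12, 4/5 ] 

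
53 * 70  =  3710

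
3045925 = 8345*365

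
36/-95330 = - 1  +  47647/47665 = - 0.00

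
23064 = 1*23064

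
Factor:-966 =-2^1*3^1*7^1*23^1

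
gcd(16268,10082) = 2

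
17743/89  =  199 + 32/89= 199.36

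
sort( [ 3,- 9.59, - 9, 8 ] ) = [ - 9.59, - 9,3 , 8] 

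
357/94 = 3 + 75/94= 3.80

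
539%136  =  131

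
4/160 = 1/40 = 0.03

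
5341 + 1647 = 6988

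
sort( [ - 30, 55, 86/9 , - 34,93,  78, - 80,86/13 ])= [ - 80, - 34, - 30,86/13,86/9,55,78,93]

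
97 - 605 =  - 508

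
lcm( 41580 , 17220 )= 1704780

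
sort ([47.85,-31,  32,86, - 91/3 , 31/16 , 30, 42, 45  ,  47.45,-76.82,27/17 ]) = [-76.82,- 31, - 91/3,  27/17 , 31/16 , 30,  32, 42 , 45, 47.45, 47.85 , 86 ]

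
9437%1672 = 1077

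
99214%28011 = 15181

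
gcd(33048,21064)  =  8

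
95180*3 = 285540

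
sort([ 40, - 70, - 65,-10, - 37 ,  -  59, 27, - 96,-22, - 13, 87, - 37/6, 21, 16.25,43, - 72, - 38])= [-96, - 72,  -  70, - 65, - 59,-38,-37,  -  22, - 13,  -  10, -37/6,16.25, 21 , 27, 40, 43, 87]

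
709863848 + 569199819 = 1279063667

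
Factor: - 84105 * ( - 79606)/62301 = 2^1*3^2*5^1*7^1 * 19^( - 1 )*53^1*89^1*751^1*1093^( -1) = 2231754210/20767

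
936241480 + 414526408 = 1350767888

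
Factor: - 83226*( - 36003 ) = 2996385678 = 2^1*3^2 * 11^2*13^1*97^1* 1091^1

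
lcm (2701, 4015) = 148555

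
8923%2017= 855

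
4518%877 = 133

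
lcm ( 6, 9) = 18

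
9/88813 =9/88813 =0.00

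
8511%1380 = 231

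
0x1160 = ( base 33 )42Q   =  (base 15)14B8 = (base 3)20002202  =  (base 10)4448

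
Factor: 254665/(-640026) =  - 265/666= - 2^( - 1 )*3^( - 2)*5^1*37^( - 1 )*53^1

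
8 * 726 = 5808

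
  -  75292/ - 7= 10756+0/1 = 10756.00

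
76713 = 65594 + 11119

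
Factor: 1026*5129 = 2^1 * 3^3*19^1*23^1*223^1 =5262354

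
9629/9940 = 9629/9940 = 0.97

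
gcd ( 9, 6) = 3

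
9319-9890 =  - 571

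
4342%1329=355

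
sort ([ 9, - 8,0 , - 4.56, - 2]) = [ - 8, - 4.56, - 2, 0,9 ] 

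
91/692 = 91/692 = 0.13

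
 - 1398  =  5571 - 6969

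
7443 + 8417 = 15860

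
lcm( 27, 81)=81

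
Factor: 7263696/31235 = 2^4* 3^1*5^(-1 )*11^1*6247^( - 1 )*13757^1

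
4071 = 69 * 59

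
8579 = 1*8579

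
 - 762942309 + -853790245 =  - 1616732554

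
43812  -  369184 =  - 325372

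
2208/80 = 27 + 3/5 = 27.60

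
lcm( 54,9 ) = 54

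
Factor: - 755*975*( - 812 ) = 2^2*3^1*5^3 * 7^1*13^1*29^1*151^1 = 597733500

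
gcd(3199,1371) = 457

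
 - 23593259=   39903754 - 63497013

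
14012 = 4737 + 9275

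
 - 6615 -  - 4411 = - 2204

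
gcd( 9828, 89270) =2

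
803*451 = 362153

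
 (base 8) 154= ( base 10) 108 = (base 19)5d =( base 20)58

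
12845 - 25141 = -12296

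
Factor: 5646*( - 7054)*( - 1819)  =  2^2*3^1*17^1*107^1*941^1*3527^1 = 72445101996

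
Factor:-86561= - 86561^1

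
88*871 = 76648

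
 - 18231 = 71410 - 89641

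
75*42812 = 3210900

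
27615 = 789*35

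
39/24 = 13/8 = 1.62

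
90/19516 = 45/9758 = 0.00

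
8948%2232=20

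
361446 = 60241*6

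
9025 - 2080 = 6945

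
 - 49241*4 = - 196964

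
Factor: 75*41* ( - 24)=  -2^3*3^2*5^2*41^1 = -73800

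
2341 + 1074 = 3415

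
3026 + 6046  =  9072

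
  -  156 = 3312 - 3468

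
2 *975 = 1950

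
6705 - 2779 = 3926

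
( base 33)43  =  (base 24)5f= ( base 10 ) 135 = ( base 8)207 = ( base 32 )47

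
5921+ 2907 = 8828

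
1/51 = 1/51 =0.02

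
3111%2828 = 283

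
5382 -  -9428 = 14810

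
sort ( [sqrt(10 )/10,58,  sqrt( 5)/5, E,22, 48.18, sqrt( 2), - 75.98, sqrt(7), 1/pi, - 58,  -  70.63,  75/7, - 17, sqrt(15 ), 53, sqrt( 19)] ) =[ - 75.98,-70.63 , - 58, - 17,sqrt( 10)/10,  1/pi,sqrt( 5 ) /5,sqrt(2),sqrt(7),E , sqrt (15),sqrt (19), 75/7,  22,48.18, 53,  58 ]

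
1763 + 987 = 2750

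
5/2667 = 5/2667 = 0.00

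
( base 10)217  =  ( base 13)139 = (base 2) 11011001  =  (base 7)430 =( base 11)188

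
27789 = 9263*3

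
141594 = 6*23599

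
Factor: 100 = 2^2*5^2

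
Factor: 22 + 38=60  =  2^2 * 3^1*5^1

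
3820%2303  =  1517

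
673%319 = 35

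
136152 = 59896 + 76256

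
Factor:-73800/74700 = -2^1*41^1 * 83^ ( -1 ) = - 82/83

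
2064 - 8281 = - 6217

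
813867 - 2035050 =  - 1221183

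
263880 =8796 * 30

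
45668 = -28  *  ( - 1631) 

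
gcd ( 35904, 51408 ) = 816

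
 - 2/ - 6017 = 2/6017= 0.00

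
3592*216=775872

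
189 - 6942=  - 6753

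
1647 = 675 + 972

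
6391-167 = 6224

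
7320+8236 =15556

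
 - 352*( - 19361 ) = 6815072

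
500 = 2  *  250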